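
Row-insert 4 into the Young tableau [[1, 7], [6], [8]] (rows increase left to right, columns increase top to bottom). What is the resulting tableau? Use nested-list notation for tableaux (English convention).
[[1, 4], [6, 7], [8]]

In row 1, 4 replaces 7 (the leftmost entry greater than 4); 7 is bumped to row 2. 7 is appended to row 2. The new tableau is [[1, 4], [6, 7], [8]].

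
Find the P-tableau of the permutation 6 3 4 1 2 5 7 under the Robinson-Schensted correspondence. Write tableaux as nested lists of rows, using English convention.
P = [[1, 2, 5, 7], [3, 4], [6]]

After inserting 6: P = [[6]].
After inserting 3: P = [[3], [6]].
After inserting 4: P = [[3, 4], [6]].
After inserting 1: P = [[1, 4], [3], [6]].
After inserting 2: P = [[1, 2], [3, 4], [6]].
After inserting 5: P = [[1, 2, 5], [3, 4], [6]].
After inserting 7: P = [[1, 2, 5, 7], [3, 4], [6]].

So P = [[1, 2, 5, 7], [3, 4], [6]].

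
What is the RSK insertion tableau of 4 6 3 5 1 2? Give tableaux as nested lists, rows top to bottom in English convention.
Insert 4: appended to row 1. P = [[4]].
Insert 6: appended to row 1. P = [[4, 6]].
Insert 3: 3 bumps 4 from row 1; 4 starts row 2. P = [[3, 6], [4]].
Insert 5: 5 bumps 6 from row 1; 6 appends to row 2. P = [[3, 5], [4, 6]].
Insert 1: 1 bumps 3 from row 1; 3 bumps 4 from row 2; 4 starts row 3. P = [[1, 5], [3, 6], [4]].
Insert 2: 2 bumps 5 from row 1; 5 bumps 6 from row 2; 6 appends to row 3. P = [[1, 2], [3, 5], [4, 6]].

So P = [[1, 2], [3, 5], [4, 6]].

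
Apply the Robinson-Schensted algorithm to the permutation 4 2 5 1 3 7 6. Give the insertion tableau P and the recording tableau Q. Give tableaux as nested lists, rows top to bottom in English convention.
P = [[1, 3, 6], [2, 5, 7], [4]], Q = [[1, 3, 6], [2, 5, 7], [4]]

Insert each entry of the permutation into P by Schensted row insertion, recording in Q the position of each new cell.

Insert 4: appended to row 1. P = [[4]], Q = [[1]].
Insert 2: 2 bumps 4 from row 1; 4 starts row 2. P = [[2], [4]], Q = [[1], [2]].
Insert 5: appended to row 1. P = [[2, 5], [4]], Q = [[1, 3], [2]].
Insert 1: 1 bumps 2 from row 1; 2 bumps 4 from row 2; 4 starts row 3. P = [[1, 5], [2], [4]], Q = [[1, 3], [2], [4]].
Insert 3: 3 bumps 5 from row 1; 5 appends to row 2. P = [[1, 3], [2, 5], [4]], Q = [[1, 3], [2, 5], [4]].
Insert 7: appended to row 1. P = [[1, 3, 7], [2, 5], [4]], Q = [[1, 3, 6], [2, 5], [4]].
Insert 6: 6 bumps 7 from row 1; 7 appends to row 2. P = [[1, 3, 6], [2, 5, 7], [4]], Q = [[1, 3, 6], [2, 5, 7], [4]].

So P = [[1, 3, 6], [2, 5, 7], [4]], Q = [[1, 3, 6], [2, 5, 7], [4]].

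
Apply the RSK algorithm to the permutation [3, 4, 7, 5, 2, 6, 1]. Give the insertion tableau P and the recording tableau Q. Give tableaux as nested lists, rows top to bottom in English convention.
Insert each entry of the permutation into P by Schensted row insertion, recording in Q the position of each new cell.

Insert 3: appended to row 1. P = [[3]].
Insert 4: appended to row 1. P = [[3, 4]].
Insert 7: appended to row 1. P = [[3, 4, 7]].
Insert 5: 5 bumps 7 from row 1; 7 starts row 2. P = [[3, 4, 5], [7]].
Insert 2: 2 bumps 3 from row 1; 3 bumps 7 from row 2; 7 starts row 3. P = [[2, 4, 5], [3], [7]].
Insert 6: appended to row 1. P = [[2, 4, 5, 6], [3], [7]].
Insert 1: 1 bumps 2 from row 1; 2 bumps 3 from row 2; 3 bumps 7 from row 3; 7 starts row 4. P = [[1, 4, 5, 6], [2], [3], [7]].

So P = [[1, 4, 5, 6], [2], [3], [7]], Q = [[1, 2, 3, 6], [4], [5], [7]].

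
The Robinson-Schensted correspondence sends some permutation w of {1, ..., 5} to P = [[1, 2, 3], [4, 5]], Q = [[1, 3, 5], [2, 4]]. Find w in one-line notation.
Reverse the RSK construction: for i from n down to 1, find the cell of Q containing i, remove the entry at that cell from P, and reverse-bump it up through P; the value ejected from row 1 is w(i).

Step i=5: Q has 5 at row 1, column 3; remove that cell from P, ejecting 3. So w(5) = 3. P is now [[1, 2], [4, 5]].
Step i=4: Q has 4 at row 2, column 2; remove 5 from row 2 of P and reverse-bump: 5 enters row 1 and ejects 2. So w(4) = 2. P is now [[1, 5], [4]].
Step i=3: Q has 3 at row 1, column 2; remove that cell from P, ejecting 5. So w(3) = 5. P is now [[1], [4]].
Step i=2: Q has 2 at row 2, column 1; remove 4 from row 2 of P and reverse-bump: 4 enters row 1 and ejects 1. So w(2) = 1. P is now [[4]].
Step i=1: Q has 1 at row 1, column 1; remove that cell from P, ejecting 4. So w(1) = 4. P is now [].

So w = 4 1 5 2 3.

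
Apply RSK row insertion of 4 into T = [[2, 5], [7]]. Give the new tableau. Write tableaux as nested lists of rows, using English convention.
[[2, 4], [5], [7]]

In row 1, 4 replaces 5 (the leftmost entry greater than 4); 5 is bumped to row 2. In row 2, 5 replaces 7 (the leftmost entry greater than 5); 7 is bumped to row 3. 7 starts a new row 3. The new tableau is [[2, 4], [5], [7]].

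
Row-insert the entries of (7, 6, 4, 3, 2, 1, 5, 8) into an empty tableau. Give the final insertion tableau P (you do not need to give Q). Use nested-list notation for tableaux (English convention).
P = [[1, 5, 8], [2], [3], [4], [6], [7]]

After inserting 7: P = [[7]].
After inserting 6: P = [[6], [7]].
After inserting 4: P = [[4], [6], [7]].
After inserting 3: P = [[3], [4], [6], [7]].
After inserting 2: P = [[2], [3], [4], [6], [7]].
After inserting 1: P = [[1], [2], [3], [4], [6], [7]].
After inserting 5: P = [[1, 5], [2], [3], [4], [6], [7]].
After inserting 8: P = [[1, 5, 8], [2], [3], [4], [6], [7]].

So P = [[1, 5, 8], [2], [3], [4], [6], [7]].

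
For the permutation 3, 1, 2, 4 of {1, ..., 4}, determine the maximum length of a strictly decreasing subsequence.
2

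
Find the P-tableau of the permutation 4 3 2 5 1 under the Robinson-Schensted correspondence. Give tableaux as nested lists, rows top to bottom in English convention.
Insert 4: appended to row 1. P = [[4]].
Insert 3: 3 bumps 4 from row 1; 4 starts row 2. P = [[3], [4]].
Insert 2: 2 bumps 3 from row 1; 3 bumps 4 from row 2; 4 starts row 3. P = [[2], [3], [4]].
Insert 5: appended to row 1. P = [[2, 5], [3], [4]].
Insert 1: 1 bumps 2 from row 1; 2 bumps 3 from row 2; 3 bumps 4 from row 3; 4 starts row 4. P = [[1, 5], [2], [3], [4]].

So P = [[1, 5], [2], [3], [4]].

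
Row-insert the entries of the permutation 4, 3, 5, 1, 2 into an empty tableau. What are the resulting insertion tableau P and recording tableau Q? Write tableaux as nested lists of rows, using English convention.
P = [[1, 2], [3, 5], [4]], Q = [[1, 3], [2, 5], [4]]

Insert each entry of the permutation into P by Schensted row insertion, recording in Q the position of each new cell.

Insert 4: appended to row 1. P = [[4]], Q = [[1]].
Insert 3: 3 bumps 4 from row 1; 4 starts row 2. P = [[3], [4]], Q = [[1], [2]].
Insert 5: appended to row 1. P = [[3, 5], [4]], Q = [[1, 3], [2]].
Insert 1: 1 bumps 3 from row 1; 3 bumps 4 from row 2; 4 starts row 3. P = [[1, 5], [3], [4]], Q = [[1, 3], [2], [4]].
Insert 2: 2 bumps 5 from row 1; 5 appends to row 2. P = [[1, 2], [3, 5], [4]], Q = [[1, 3], [2, 5], [4]].

So P = [[1, 2], [3, 5], [4]], Q = [[1, 3], [2, 5], [4]].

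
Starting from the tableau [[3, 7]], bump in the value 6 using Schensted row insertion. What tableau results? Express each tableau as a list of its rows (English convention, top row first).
In row 1, 6 replaces 7 (the leftmost entry greater than 6); 7 is bumped to row 2. 7 starts a new row 2. The new tableau is [[3, 6], [7]].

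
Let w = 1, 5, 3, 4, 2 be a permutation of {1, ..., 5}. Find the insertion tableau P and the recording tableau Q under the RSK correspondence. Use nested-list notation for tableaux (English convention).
P = [[1, 2, 4], [3], [5]], Q = [[1, 2, 4], [3], [5]]

Insert each entry of the permutation into P by Schensted row insertion, recording in Q the position of each new cell.

Insert 1: appended to row 1. P = [[1]], Q = [[1]].
Insert 5: appended to row 1. P = [[1, 5]], Q = [[1, 2]].
Insert 3: 3 bumps 5 from row 1; 5 starts row 2. P = [[1, 3], [5]], Q = [[1, 2], [3]].
Insert 4: appended to row 1. P = [[1, 3, 4], [5]], Q = [[1, 2, 4], [3]].
Insert 2: 2 bumps 3 from row 1; 3 bumps 5 from row 2; 5 starts row 3. P = [[1, 2, 4], [3], [5]], Q = [[1, 2, 4], [3], [5]].

So P = [[1, 2, 4], [3], [5]], Q = [[1, 2, 4], [3], [5]].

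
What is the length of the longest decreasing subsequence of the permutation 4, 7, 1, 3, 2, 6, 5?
3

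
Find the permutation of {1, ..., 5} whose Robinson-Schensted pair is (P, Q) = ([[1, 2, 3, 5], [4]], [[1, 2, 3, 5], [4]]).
1 2 4 3 5

Reverse the RSK construction: for i from n down to 1, find the cell of Q containing i, remove the entry at that cell from P, and reverse-bump it up through P; the value ejected from row 1 is w(i).

Step i=5: Q has 5 at row 1, column 4; remove that cell from P, ejecting 5. So w(5) = 5. P is now [[1, 2, 3], [4]].
Step i=4: Q has 4 at row 2, column 1; remove 4 from row 2 of P and reverse-bump: 4 enters row 1 and ejects 3. So w(4) = 3. P is now [[1, 2, 4]].
Step i=3: Q has 3 at row 1, column 3; remove that cell from P, ejecting 4. So w(3) = 4. P is now [[1, 2]].
Step i=2: Q has 2 at row 1, column 2; remove that cell from P, ejecting 2. So w(2) = 2. P is now [[1]].
Step i=1: Q has 1 at row 1, column 1; remove that cell from P, ejecting 1. So w(1) = 1. P is now [].

So w = 1 2 4 3 5.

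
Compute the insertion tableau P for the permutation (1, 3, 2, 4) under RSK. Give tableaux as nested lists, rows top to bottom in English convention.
P = [[1, 2, 4], [3]]

Insert 1: appended to row 1. P = [[1]].
Insert 3: appended to row 1. P = [[1, 3]].
Insert 2: 2 bumps 3 from row 1; 3 starts row 2. P = [[1, 2], [3]].
Insert 4: appended to row 1. P = [[1, 2, 4], [3]].

So P = [[1, 2, 4], [3]].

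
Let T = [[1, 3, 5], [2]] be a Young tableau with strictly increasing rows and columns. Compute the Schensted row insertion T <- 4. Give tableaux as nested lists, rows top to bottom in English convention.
[[1, 3, 4], [2, 5]]

In row 1, 4 replaces 5 (the leftmost entry greater than 4); 5 is bumped to row 2. 5 is appended to row 2. The new tableau is [[1, 3, 4], [2, 5]].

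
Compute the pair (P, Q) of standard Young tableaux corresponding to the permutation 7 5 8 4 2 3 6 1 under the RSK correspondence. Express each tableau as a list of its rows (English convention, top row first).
P = [[1, 3, 6], [2, 8], [4], [5], [7]], Q = [[1, 3, 7], [2, 6], [4], [5], [8]]

Insert each entry of the permutation into P by Schensted row insertion, recording in Q the position of each new cell.

Insert 7: appended to row 1. P = [[7]].
Insert 5: 5 bumps 7 from row 1; 7 starts row 2. P = [[5], [7]].
Insert 8: appended to row 1. P = [[5, 8], [7]].
Insert 4: 4 bumps 5 from row 1; 5 bumps 7 from row 2; 7 starts row 3. P = [[4, 8], [5], [7]].
Insert 2: 2 bumps 4 from row 1; 4 bumps 5 from row 2; 5 bumps 7 from row 3; 7 starts row 4. P = [[2, 8], [4], [5], [7]].
Insert 3: 3 bumps 8 from row 1; 8 appends to row 2. P = [[2, 3], [4, 8], [5], [7]].
Insert 6: appended to row 1. P = [[2, 3, 6], [4, 8], [5], [7]].
Insert 1: 1 bumps 2 from row 1; 2 bumps 4 from row 2; 4 bumps 5 from row 3; 5 bumps 7 from row 4; 7 starts row 5. P = [[1, 3, 6], [2, 8], [4], [5], [7]].

So P = [[1, 3, 6], [2, 8], [4], [5], [7]], Q = [[1, 3, 7], [2, 6], [4], [5], [8]].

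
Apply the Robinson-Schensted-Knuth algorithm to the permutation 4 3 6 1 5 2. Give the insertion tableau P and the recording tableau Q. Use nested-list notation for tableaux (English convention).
Insert each entry of the permutation into P by Schensted row insertion, recording in Q the position of each new cell.

After inserting 4: P = [[4]].
After inserting 3: P = [[3], [4]].
After inserting 6: P = [[3, 6], [4]].
After inserting 1: P = [[1, 6], [3], [4]].
After inserting 5: P = [[1, 5], [3, 6], [4]].
After inserting 2: P = [[1, 2], [3, 5], [4, 6]].

So P = [[1, 2], [3, 5], [4, 6]], Q = [[1, 3], [2, 5], [4, 6]].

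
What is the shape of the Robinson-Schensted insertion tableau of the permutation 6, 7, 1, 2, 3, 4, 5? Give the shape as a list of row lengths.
Row-insert each entry into an empty tableau.

After inserting 6: P = [[6]].
After inserting 7: P = [[6, 7]].
After inserting 1: P = [[1, 7], [6]].
After inserting 2: P = [[1, 2], [6, 7]].
After inserting 3: P = [[1, 2, 3], [6, 7]].
After inserting 4: P = [[1, 2, 3, 4], [6, 7]].
After inserting 5: P = [[1, 2, 3, 4, 5], [6, 7]].

The final insertion tableau P = [[1, 2, 3, 4, 5], [6, 7]] has shape [5, 2].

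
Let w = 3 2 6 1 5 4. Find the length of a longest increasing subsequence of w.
2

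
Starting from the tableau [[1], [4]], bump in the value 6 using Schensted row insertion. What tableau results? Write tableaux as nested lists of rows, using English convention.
[[1, 6], [4]]

6 is larger than every entry of row 1, so it is appended to row 1. The new tableau is [[1, 6], [4]].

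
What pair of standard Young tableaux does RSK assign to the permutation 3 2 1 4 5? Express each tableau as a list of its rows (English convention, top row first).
P = [[1, 4, 5], [2], [3]], Q = [[1, 4, 5], [2], [3]]

Insert each entry of the permutation into P by Schensted row insertion, recording in Q the position of each new cell.

Insert 3: appended to row 1. P = [[3]].
Insert 2: 2 bumps 3 from row 1; 3 starts row 2. P = [[2], [3]].
Insert 1: 1 bumps 2 from row 1; 2 bumps 3 from row 2; 3 starts row 3. P = [[1], [2], [3]].
Insert 4: appended to row 1. P = [[1, 4], [2], [3]].
Insert 5: appended to row 1. P = [[1, 4, 5], [2], [3]].

So P = [[1, 4, 5], [2], [3]], Q = [[1, 4, 5], [2], [3]].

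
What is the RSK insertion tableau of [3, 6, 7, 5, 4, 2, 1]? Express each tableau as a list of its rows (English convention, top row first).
P = [[1, 4, 7], [2], [3], [5], [6]]

Insert 3: appended to row 1. P = [[3]].
Insert 6: appended to row 1. P = [[3, 6]].
Insert 7: appended to row 1. P = [[3, 6, 7]].
Insert 5: 5 bumps 6 from row 1; 6 starts row 2. P = [[3, 5, 7], [6]].
Insert 4: 4 bumps 5 from row 1; 5 bumps 6 from row 2; 6 starts row 3. P = [[3, 4, 7], [5], [6]].
Insert 2: 2 bumps 3 from row 1; 3 bumps 5 from row 2; 5 bumps 6 from row 3; 6 starts row 4. P = [[2, 4, 7], [3], [5], [6]].
Insert 1: 1 bumps 2 from row 1; 2 bumps 3 from row 2; 3 bumps 5 from row 3; 5 bumps 6 from row 4; 6 starts row 5. P = [[1, 4, 7], [2], [3], [5], [6]].

So P = [[1, 4, 7], [2], [3], [5], [6]].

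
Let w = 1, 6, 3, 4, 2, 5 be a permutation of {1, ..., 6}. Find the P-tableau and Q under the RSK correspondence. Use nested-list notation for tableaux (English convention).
P = [[1, 2, 4, 5], [3], [6]], Q = [[1, 2, 4, 6], [3], [5]]

Insert each entry of the permutation into P by Schensted row insertion, recording in Q the position of each new cell.

Insert 1: appended to row 1. P = [[1]].
Insert 6: appended to row 1. P = [[1, 6]].
Insert 3: 3 bumps 6 from row 1; 6 starts row 2. P = [[1, 3], [6]].
Insert 4: appended to row 1. P = [[1, 3, 4], [6]].
Insert 2: 2 bumps 3 from row 1; 3 bumps 6 from row 2; 6 starts row 3. P = [[1, 2, 4], [3], [6]].
Insert 5: appended to row 1. P = [[1, 2, 4, 5], [3], [6]].

So P = [[1, 2, 4, 5], [3], [6]], Q = [[1, 2, 4, 6], [3], [5]].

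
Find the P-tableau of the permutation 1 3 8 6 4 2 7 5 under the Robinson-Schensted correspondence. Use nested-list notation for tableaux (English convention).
Insert 1: appended to row 1. P = [[1]].
Insert 3: appended to row 1. P = [[1, 3]].
Insert 8: appended to row 1. P = [[1, 3, 8]].
Insert 6: 6 bumps 8 from row 1; 8 starts row 2. P = [[1, 3, 6], [8]].
Insert 4: 4 bumps 6 from row 1; 6 bumps 8 from row 2; 8 starts row 3. P = [[1, 3, 4], [6], [8]].
Insert 2: 2 bumps 3 from row 1; 3 bumps 6 from row 2; 6 bumps 8 from row 3; 8 starts row 4. P = [[1, 2, 4], [3], [6], [8]].
Insert 7: appended to row 1. P = [[1, 2, 4, 7], [3], [6], [8]].
Insert 5: 5 bumps 7 from row 1; 7 appends to row 2. P = [[1, 2, 4, 5], [3, 7], [6], [8]].

So P = [[1, 2, 4, 5], [3, 7], [6], [8]].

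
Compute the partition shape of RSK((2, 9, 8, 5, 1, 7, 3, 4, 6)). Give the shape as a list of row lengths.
Row-insert each entry into an empty tableau.

After inserting 2: P = [[2]].
After inserting 9: P = [[2, 9]].
After inserting 8: P = [[2, 8], [9]].
After inserting 5: P = [[2, 5], [8], [9]].
After inserting 1: P = [[1, 5], [2], [8], [9]].
After inserting 7: P = [[1, 5, 7], [2], [8], [9]].
After inserting 3: P = [[1, 3, 7], [2, 5], [8], [9]].
After inserting 4: P = [[1, 3, 4], [2, 5, 7], [8], [9]].
After inserting 6: P = [[1, 3, 4, 6], [2, 5, 7], [8], [9]].

The final insertion tableau P = [[1, 3, 4, 6], [2, 5, 7], [8], [9]] has shape [4, 3, 1, 1].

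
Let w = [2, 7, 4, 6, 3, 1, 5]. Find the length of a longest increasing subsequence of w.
3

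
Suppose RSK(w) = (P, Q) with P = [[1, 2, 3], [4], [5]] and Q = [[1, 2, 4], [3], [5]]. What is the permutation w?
1 5 2 4 3

Reverse the RSK construction: for i from n down to 1, find the cell of Q containing i, remove the entry at that cell from P, and reverse-bump it up through P; the value ejected from row 1 is w(i).

Step i=5: Q has 5 at row 3, column 1; remove 5 from row 3 of P and reverse-bump: 5 enters row 2 and ejects 4; 4 enters row 1 and ejects 3. So w(5) = 3. P is now [[1, 2, 4], [5]].
Step i=4: Q has 4 at row 1, column 3; remove that cell from P, ejecting 4. So w(4) = 4. P is now [[1, 2], [5]].
Step i=3: Q has 3 at row 2, column 1; remove 5 from row 2 of P and reverse-bump: 5 enters row 1 and ejects 2. So w(3) = 2. P is now [[1, 5]].
Step i=2: Q has 2 at row 1, column 2; remove that cell from P, ejecting 5. So w(2) = 5. P is now [[1]].
Step i=1: Q has 1 at row 1, column 1; remove that cell from P, ejecting 1. So w(1) = 1. P is now [].

So w = 1 5 2 4 3.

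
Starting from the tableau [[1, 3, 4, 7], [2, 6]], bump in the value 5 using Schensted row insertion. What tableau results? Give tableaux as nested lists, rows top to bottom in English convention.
In row 1, 5 replaces 7 (the leftmost entry greater than 5); 7 is bumped to row 2. 7 is appended to row 2. The new tableau is [[1, 3, 4, 5], [2, 6, 7]].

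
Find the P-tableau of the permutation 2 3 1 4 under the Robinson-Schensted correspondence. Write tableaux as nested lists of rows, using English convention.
Insert 2: appended to row 1. P = [[2]].
Insert 3: appended to row 1. P = [[2, 3]].
Insert 1: 1 bumps 2 from row 1; 2 starts row 2. P = [[1, 3], [2]].
Insert 4: appended to row 1. P = [[1, 3, 4], [2]].

So P = [[1, 3, 4], [2]].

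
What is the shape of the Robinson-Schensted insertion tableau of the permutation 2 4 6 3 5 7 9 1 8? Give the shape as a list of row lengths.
[5, 3, 1]

RSK row insertion gives P = [[1, 3, 5, 7, 8], [2, 6, 9], [4]], which has shape [5, 3, 1].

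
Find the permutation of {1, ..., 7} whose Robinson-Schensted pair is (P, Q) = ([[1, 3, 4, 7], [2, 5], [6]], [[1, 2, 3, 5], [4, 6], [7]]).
2 3 6 1 7 5 4

Reverse the RSK construction: for i from n down to 1, find the cell of Q containing i, remove the entry at that cell from P, and reverse-bump it up through P; the value ejected from row 1 is w(i).

Step i=7: Q has 7 at row 3, column 1; remove 6 from row 3 of P and reverse-bump: 6 enters row 2 and ejects 5; 5 enters row 1 and ejects 4. So w(7) = 4. P is now [[1, 3, 5, 7], [2, 6]].
Step i=6: Q has 6 at row 2, column 2; remove 6 from row 2 of P and reverse-bump: 6 enters row 1 and ejects 5. So w(6) = 5. P is now [[1, 3, 6, 7], [2]].
Step i=5: Q has 5 at row 1, column 4; remove that cell from P, ejecting 7. So w(5) = 7. P is now [[1, 3, 6], [2]].
Step i=4: Q has 4 at row 2, column 1; remove 2 from row 2 of P and reverse-bump: 2 enters row 1 and ejects 1. So w(4) = 1. P is now [[2, 3, 6]].
Step i=3: Q has 3 at row 1, column 3; remove that cell from P, ejecting 6. So w(3) = 6. P is now [[2, 3]].
Step i=2: Q has 2 at row 1, column 2; remove that cell from P, ejecting 3. So w(2) = 3. P is now [[2]].
Step i=1: Q has 1 at row 1, column 1; remove that cell from P, ejecting 2. So w(1) = 2. P is now [].

So w = 2 3 6 1 7 5 4.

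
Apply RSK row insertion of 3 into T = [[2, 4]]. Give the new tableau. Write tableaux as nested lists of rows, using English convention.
In row 1, 3 replaces 4 (the leftmost entry greater than 3); 4 is bumped to row 2. 4 starts a new row 2. The new tableau is [[2, 3], [4]].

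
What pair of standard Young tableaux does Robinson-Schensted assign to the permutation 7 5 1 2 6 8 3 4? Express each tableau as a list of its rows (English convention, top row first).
Insert each entry of the permutation into P by Schensted row insertion, recording in Q the position of each new cell.

Insert 7: appended to row 1. P = [[7]].
Insert 5: 5 bumps 7 from row 1; 7 starts row 2. P = [[5], [7]].
Insert 1: 1 bumps 5 from row 1; 5 bumps 7 from row 2; 7 starts row 3. P = [[1], [5], [7]].
Insert 2: appended to row 1. P = [[1, 2], [5], [7]].
Insert 6: appended to row 1. P = [[1, 2, 6], [5], [7]].
Insert 8: appended to row 1. P = [[1, 2, 6, 8], [5], [7]].
Insert 3: 3 bumps 6 from row 1; 6 appends to row 2. P = [[1, 2, 3, 8], [5, 6], [7]].
Insert 4: 4 bumps 8 from row 1; 8 appends to row 2. P = [[1, 2, 3, 4], [5, 6, 8], [7]].

So P = [[1, 2, 3, 4], [5, 6, 8], [7]], Q = [[1, 4, 5, 6], [2, 7, 8], [3]].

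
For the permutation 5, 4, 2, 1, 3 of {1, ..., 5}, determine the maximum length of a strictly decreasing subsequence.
4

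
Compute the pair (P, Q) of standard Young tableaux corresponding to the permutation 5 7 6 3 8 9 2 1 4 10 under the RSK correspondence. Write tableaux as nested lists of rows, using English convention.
P = [[1, 4, 8, 9, 10], [2, 6], [3], [5], [7]], Q = [[1, 2, 5, 6, 10], [3, 9], [4], [7], [8]]

Insert each entry of the permutation into P by Schensted row insertion, recording in Q the position of each new cell.

Insert 5: appended to row 1. P = [[5]], Q = [[1]].
Insert 7: appended to row 1. P = [[5, 7]], Q = [[1, 2]].
Insert 6: 6 bumps 7 from row 1; 7 starts row 2. P = [[5, 6], [7]], Q = [[1, 2], [3]].
Insert 3: 3 bumps 5 from row 1; 5 bumps 7 from row 2; 7 starts row 3. P = [[3, 6], [5], [7]], Q = [[1, 2], [3], [4]].
Insert 8: appended to row 1. P = [[3, 6, 8], [5], [7]], Q = [[1, 2, 5], [3], [4]].
Insert 9: appended to row 1. P = [[3, 6, 8, 9], [5], [7]], Q = [[1, 2, 5, 6], [3], [4]].
Insert 2: 2 bumps 3 from row 1; 3 bumps 5 from row 2; 5 bumps 7 from row 3; 7 starts row 4. P = [[2, 6, 8, 9], [3], [5], [7]], Q = [[1, 2, 5, 6], [3], [4], [7]].
Insert 1: 1 bumps 2 from row 1; 2 bumps 3 from row 2; 3 bumps 5 from row 3; 5 bumps 7 from row 4; 7 starts row 5. P = [[1, 6, 8, 9], [2], [3], [5], [7]], Q = [[1, 2, 5, 6], [3], [4], [7], [8]].
Insert 4: 4 bumps 6 from row 1; 6 appends to row 2. P = [[1, 4, 8, 9], [2, 6], [3], [5], [7]], Q = [[1, 2, 5, 6], [3, 9], [4], [7], [8]].
Insert 10: appended to row 1. P = [[1, 4, 8, 9, 10], [2, 6], [3], [5], [7]], Q = [[1, 2, 5, 6, 10], [3, 9], [4], [7], [8]].

So P = [[1, 4, 8, 9, 10], [2, 6], [3], [5], [7]], Q = [[1, 2, 5, 6, 10], [3, 9], [4], [7], [8]].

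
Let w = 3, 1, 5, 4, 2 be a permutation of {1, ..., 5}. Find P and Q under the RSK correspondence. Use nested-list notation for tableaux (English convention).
Insert each entry of the permutation into P by Schensted row insertion, recording in Q the position of each new cell.

Insert 3: appended to row 1. P = [[3]].
Insert 1: 1 bumps 3 from row 1; 3 starts row 2. P = [[1], [3]].
Insert 5: appended to row 1. P = [[1, 5], [3]].
Insert 4: 4 bumps 5 from row 1; 5 appends to row 2. P = [[1, 4], [3, 5]].
Insert 2: 2 bumps 4 from row 1; 4 bumps 5 from row 2; 5 starts row 3. P = [[1, 2], [3, 4], [5]].

So P = [[1, 2], [3, 4], [5]], Q = [[1, 3], [2, 4], [5]].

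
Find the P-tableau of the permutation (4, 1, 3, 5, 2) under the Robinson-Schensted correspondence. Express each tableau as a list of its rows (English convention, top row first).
P = [[1, 2, 5], [3], [4]]

Insert 4: appended to row 1. P = [[4]].
Insert 1: 1 bumps 4 from row 1; 4 starts row 2. P = [[1], [4]].
Insert 3: appended to row 1. P = [[1, 3], [4]].
Insert 5: appended to row 1. P = [[1, 3, 5], [4]].
Insert 2: 2 bumps 3 from row 1; 3 bumps 4 from row 2; 4 starts row 3. P = [[1, 2, 5], [3], [4]].

So P = [[1, 2, 5], [3], [4]].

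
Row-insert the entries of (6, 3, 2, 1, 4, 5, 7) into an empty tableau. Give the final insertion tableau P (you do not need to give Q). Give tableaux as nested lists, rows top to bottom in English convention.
P = [[1, 4, 5, 7], [2], [3], [6]]

Insert 6: appended to row 1. P = [[6]].
Insert 3: 3 bumps 6 from row 1; 6 starts row 2. P = [[3], [6]].
Insert 2: 2 bumps 3 from row 1; 3 bumps 6 from row 2; 6 starts row 3. P = [[2], [3], [6]].
Insert 1: 1 bumps 2 from row 1; 2 bumps 3 from row 2; 3 bumps 6 from row 3; 6 starts row 4. P = [[1], [2], [3], [6]].
Insert 4: appended to row 1. P = [[1, 4], [2], [3], [6]].
Insert 5: appended to row 1. P = [[1, 4, 5], [2], [3], [6]].
Insert 7: appended to row 1. P = [[1, 4, 5, 7], [2], [3], [6]].

So P = [[1, 4, 5, 7], [2], [3], [6]].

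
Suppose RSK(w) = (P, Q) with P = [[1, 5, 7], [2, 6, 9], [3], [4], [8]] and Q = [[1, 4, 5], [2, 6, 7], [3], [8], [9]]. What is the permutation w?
8 4 3 6 9 5 7 2 1

Reverse RSK: for i = n, n-1, ..., 1, locate i in Q, remove the corresponding corner cell from P, and reverse-bump its entry up through P; the value ejected from row 1 is w(i).

So w = 8 4 3 6 9 5 7 2 1.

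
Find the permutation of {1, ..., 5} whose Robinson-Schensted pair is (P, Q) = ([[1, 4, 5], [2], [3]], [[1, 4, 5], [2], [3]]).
Reverse the RSK construction: for i from n down to 1, find the cell of Q containing i, remove the entry at that cell from P, and reverse-bump it up through P; the value ejected from row 1 is w(i).

Step i=5: Q has 5 at row 1, column 3; remove that cell from P, ejecting 5. So w(5) = 5. P is now [[1, 4], [2], [3]].
Step i=4: Q has 4 at row 1, column 2; remove that cell from P, ejecting 4. So w(4) = 4. P is now [[1], [2], [3]].
Step i=3: Q has 3 at row 3, column 1; remove 3 from row 3 of P and reverse-bump: 3 enters row 2 and ejects 2; 2 enters row 1 and ejects 1. So w(3) = 1. P is now [[2], [3]].
Step i=2: Q has 2 at row 2, column 1; remove 3 from row 2 of P and reverse-bump: 3 enters row 1 and ejects 2. So w(2) = 2. P is now [[3]].
Step i=1: Q has 1 at row 1, column 1; remove that cell from P, ejecting 3. So w(1) = 3. P is now [].

So w = 3 2 1 4 5.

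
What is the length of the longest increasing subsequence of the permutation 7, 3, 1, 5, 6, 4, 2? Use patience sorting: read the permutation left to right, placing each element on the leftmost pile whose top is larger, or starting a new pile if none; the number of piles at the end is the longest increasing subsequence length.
7: new pile. tops = [7]
3: onto pile 1 (replacing 7). tops = [3]
1: onto pile 1 (replacing 3). tops = [1]
5: new pile. tops = [1, 5]
6: new pile. tops = [1, 5, 6]
4: onto pile 2 (replacing 5). tops = [1, 4, 6]
2: onto pile 2 (replacing 4). tops = [1, 2, 6]

3 piles, so the longest increasing subsequence has length 3.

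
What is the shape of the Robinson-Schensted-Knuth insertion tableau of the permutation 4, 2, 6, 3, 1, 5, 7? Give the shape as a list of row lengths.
[4, 2, 1]

Row-insert each entry into an empty tableau.

After inserting 4: P = [[4]].
After inserting 2: P = [[2], [4]].
After inserting 6: P = [[2, 6], [4]].
After inserting 3: P = [[2, 3], [4, 6]].
After inserting 1: P = [[1, 3], [2, 6], [4]].
After inserting 5: P = [[1, 3, 5], [2, 6], [4]].
After inserting 7: P = [[1, 3, 5, 7], [2, 6], [4]].

The final insertion tableau P = [[1, 3, 5, 7], [2, 6], [4]] has shape [4, 2, 1].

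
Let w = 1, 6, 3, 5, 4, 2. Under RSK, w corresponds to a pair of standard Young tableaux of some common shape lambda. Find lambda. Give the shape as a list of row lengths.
RSK row insertion gives P = [[1, 2, 4], [3], [5], [6]], which has shape [3, 1, 1, 1].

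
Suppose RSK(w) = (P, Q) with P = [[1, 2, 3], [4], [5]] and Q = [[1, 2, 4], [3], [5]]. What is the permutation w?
Reverse RSK: for i = n, n-1, ..., 1, locate i in Q, remove the corresponding corner cell from P, and reverse-bump its entry up through P; the value ejected from row 1 is w(i).

So w = 1 5 2 4 3.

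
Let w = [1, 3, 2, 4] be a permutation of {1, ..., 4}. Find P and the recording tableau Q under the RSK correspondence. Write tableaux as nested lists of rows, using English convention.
Insert each entry of the permutation into P by Schensted row insertion, recording in Q the position of each new cell.

Insert 1: appended to row 1. P = [[1]], Q = [[1]].
Insert 3: appended to row 1. P = [[1, 3]], Q = [[1, 2]].
Insert 2: 2 bumps 3 from row 1; 3 starts row 2. P = [[1, 2], [3]], Q = [[1, 2], [3]].
Insert 4: appended to row 1. P = [[1, 2, 4], [3]], Q = [[1, 2, 4], [3]].

So P = [[1, 2, 4], [3]], Q = [[1, 2, 4], [3]].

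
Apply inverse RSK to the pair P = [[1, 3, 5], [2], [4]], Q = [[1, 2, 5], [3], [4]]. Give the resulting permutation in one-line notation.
Reverse the RSK construction: for i from n down to 1, find the cell of Q containing i, remove the entry at that cell from P, and reverse-bump it up through P; the value ejected from row 1 is w(i).

Step i=5: Q has 5 at row 1, column 3; remove that cell from P, ejecting 5. So w(5) = 5. P is now [[1, 3], [2], [4]].
Step i=4: Q has 4 at row 3, column 1; remove 4 from row 3 of P and reverse-bump: 4 enters row 2 and ejects 2; 2 enters row 1 and ejects 1. So w(4) = 1. P is now [[2, 3], [4]].
Step i=3: Q has 3 at row 2, column 1; remove 4 from row 2 of P and reverse-bump: 4 enters row 1 and ejects 3. So w(3) = 3. P is now [[2, 4]].
Step i=2: Q has 2 at row 1, column 2; remove that cell from P, ejecting 4. So w(2) = 4. P is now [[2]].
Step i=1: Q has 1 at row 1, column 1; remove that cell from P, ejecting 2. So w(1) = 2. P is now [].

So w = 2 4 3 1 5.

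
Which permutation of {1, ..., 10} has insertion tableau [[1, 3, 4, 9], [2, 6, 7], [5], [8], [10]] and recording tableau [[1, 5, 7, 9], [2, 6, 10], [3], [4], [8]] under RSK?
10 8 5 2 6 3 7 1 9 4

Reverse the RSK construction: for i from n down to 1, find the cell of Q containing i, remove the entry at that cell from P, and reverse-bump it up through P; the value ejected from row 1 is w(i).

Step i=10: Q has 10 at row 2, column 3; remove 7 from row 2 of P and reverse-bump: 7 enters row 1 and ejects 4. So w(10) = 4. P is now [[1, 3, 7, 9], [2, 6], [5], [8], [10]].
Step i=9: Q has 9 at row 1, column 4; remove that cell from P, ejecting 9. So w(9) = 9. P is now [[1, 3, 7], [2, 6], [5], [8], [10]].
Step i=8: Q has 8 at row 5, column 1; remove 10 from row 5 of P and reverse-bump: 10 enters row 4 and ejects 8; 8 enters row 3 and ejects 5; 5 enters row 2 and ejects 2; 2 enters row 1 and ejects 1. So w(8) = 1. P is now [[2, 3, 7], [5, 6], [8], [10]].
Step i=7: Q has 7 at row 1, column 3; remove that cell from P, ejecting 7. So w(7) = 7. P is now [[2, 3], [5, 6], [8], [10]].
Step i=6: Q has 6 at row 2, column 2; remove 6 from row 2 of P and reverse-bump: 6 enters row 1 and ejects 3. So w(6) = 3. P is now [[2, 6], [5], [8], [10]].
Step i=5: Q has 5 at row 1, column 2; remove that cell from P, ejecting 6. So w(5) = 6. P is now [[2], [5], [8], [10]].
Step i=4: Q has 4 at row 4, column 1; remove 10 from row 4 of P and reverse-bump: 10 enters row 3 and ejects 8; 8 enters row 2 and ejects 5; 5 enters row 1 and ejects 2. So w(4) = 2. P is now [[5], [8], [10]].
Step i=3: Q has 3 at row 3, column 1; remove 10 from row 3 of P and reverse-bump: 10 enters row 2 and ejects 8; 8 enters row 1 and ejects 5. So w(3) = 5. P is now [[8], [10]].
Step i=2: Q has 2 at row 2, column 1; remove 10 from row 2 of P and reverse-bump: 10 enters row 1 and ejects 8. So w(2) = 8. P is now [[10]].
Step i=1: Q has 1 at row 1, column 1; remove that cell from P, ejecting 10. So w(1) = 10. P is now [].

So w = 10 8 5 2 6 3 7 1 9 4.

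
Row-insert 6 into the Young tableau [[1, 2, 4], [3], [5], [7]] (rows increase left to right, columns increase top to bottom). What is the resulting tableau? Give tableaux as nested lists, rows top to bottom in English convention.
[[1, 2, 4, 6], [3], [5], [7]]

6 is larger than every entry of row 1, so it is appended to row 1. The new tableau is [[1, 2, 4, 6], [3], [5], [7]].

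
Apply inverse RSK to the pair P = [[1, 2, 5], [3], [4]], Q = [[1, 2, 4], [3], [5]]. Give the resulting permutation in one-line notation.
Reverse RSK: for i = n, n-1, ..., 1, locate i in Q, remove the corresponding corner cell from P, and reverse-bump its entry up through P; the value ejected from row 1 is w(i).

So w = 1 4 3 5 2.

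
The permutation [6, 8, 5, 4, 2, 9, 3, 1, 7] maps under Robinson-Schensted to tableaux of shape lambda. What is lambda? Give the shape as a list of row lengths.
Row-insert each entry into an empty tableau.

After inserting 6: P = [[6]].
After inserting 8: P = [[6, 8]].
After inserting 5: P = [[5, 8], [6]].
After inserting 4: P = [[4, 8], [5], [6]].
After inserting 2: P = [[2, 8], [4], [5], [6]].
After inserting 9: P = [[2, 8, 9], [4], [5], [6]].
After inserting 3: P = [[2, 3, 9], [4, 8], [5], [6]].
After inserting 1: P = [[1, 3, 9], [2, 8], [4], [5], [6]].
After inserting 7: P = [[1, 3, 7], [2, 8, 9], [4], [5], [6]].

The final insertion tableau P = [[1, 3, 7], [2, 8, 9], [4], [5], [6]] has shape [3, 3, 1, 1, 1].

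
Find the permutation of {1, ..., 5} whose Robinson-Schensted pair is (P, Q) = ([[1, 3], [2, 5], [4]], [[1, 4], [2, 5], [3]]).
Reverse the RSK construction: for i from n down to 1, find the cell of Q containing i, remove the entry at that cell from P, and reverse-bump it up through P; the value ejected from row 1 is w(i).

Step i=5: Q has 5 at row 2, column 2; remove 5 from row 2 of P and reverse-bump: 5 enters row 1 and ejects 3. So w(5) = 3. P is now [[1, 5], [2], [4]].
Step i=4: Q has 4 at row 1, column 2; remove that cell from P, ejecting 5. So w(4) = 5. P is now [[1], [2], [4]].
Step i=3: Q has 3 at row 3, column 1; remove 4 from row 3 of P and reverse-bump: 4 enters row 2 and ejects 2; 2 enters row 1 and ejects 1. So w(3) = 1. P is now [[2], [4]].
Step i=2: Q has 2 at row 2, column 1; remove 4 from row 2 of P and reverse-bump: 4 enters row 1 and ejects 2. So w(2) = 2. P is now [[4]].
Step i=1: Q has 1 at row 1, column 1; remove that cell from P, ejecting 4. So w(1) = 4. P is now [].

So w = 4 2 1 5 3.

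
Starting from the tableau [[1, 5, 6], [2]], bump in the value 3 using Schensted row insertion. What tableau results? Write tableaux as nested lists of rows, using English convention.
[[1, 3, 6], [2, 5]]

In row 1, 3 replaces 5 (the leftmost entry greater than 3); 5 is bumped to row 2. 5 is appended to row 2. The new tableau is [[1, 3, 6], [2, 5]].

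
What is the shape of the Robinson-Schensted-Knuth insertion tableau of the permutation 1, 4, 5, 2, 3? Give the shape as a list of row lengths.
RSK row insertion gives P = [[1, 2, 3], [4, 5]], which has shape [3, 2].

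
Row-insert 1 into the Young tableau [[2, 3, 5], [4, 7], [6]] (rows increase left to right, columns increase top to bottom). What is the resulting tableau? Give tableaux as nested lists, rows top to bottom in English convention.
[[1, 3, 5], [2, 7], [4], [6]]

In row 1, 1 replaces 2 (the leftmost entry greater than 1); 2 is bumped to row 2. In row 2, 2 replaces 4 (the leftmost entry greater than 2); 4 is bumped to row 3. In row 3, 4 replaces 6 (the leftmost entry greater than 4); 6 is bumped to row 4. 6 starts a new row 4. The new tableau is [[1, 3, 5], [2, 7], [4], [6]].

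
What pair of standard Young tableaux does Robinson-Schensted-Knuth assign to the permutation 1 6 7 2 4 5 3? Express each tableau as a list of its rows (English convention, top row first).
P = [[1, 2, 3, 5], [4, 7], [6]], Q = [[1, 2, 3, 6], [4, 5], [7]]

Insert each entry of the permutation into P by Schensted row insertion, recording in Q the position of each new cell.

After inserting 1: P = [[1]].
After inserting 6: P = [[1, 6]].
After inserting 7: P = [[1, 6, 7]].
After inserting 2: P = [[1, 2, 7], [6]].
After inserting 4: P = [[1, 2, 4], [6, 7]].
After inserting 5: P = [[1, 2, 4, 5], [6, 7]].
After inserting 3: P = [[1, 2, 3, 5], [4, 7], [6]].

So P = [[1, 2, 3, 5], [4, 7], [6]], Q = [[1, 2, 3, 6], [4, 5], [7]].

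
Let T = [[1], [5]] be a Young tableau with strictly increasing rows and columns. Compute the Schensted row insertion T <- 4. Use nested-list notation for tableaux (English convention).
4 is larger than every entry of row 1, so it is appended to row 1. The new tableau is [[1, 4], [5]].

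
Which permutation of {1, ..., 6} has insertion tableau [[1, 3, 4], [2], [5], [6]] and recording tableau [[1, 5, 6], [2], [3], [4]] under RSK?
Reverse the RSK construction: for i from n down to 1, find the cell of Q containing i, remove the entry at that cell from P, and reverse-bump it up through P; the value ejected from row 1 is w(i).

Step i=6: Q has 6 at row 1, column 3; remove that cell from P, ejecting 4. So w(6) = 4. P is now [[1, 3], [2], [5], [6]].
Step i=5: Q has 5 at row 1, column 2; remove that cell from P, ejecting 3. So w(5) = 3. P is now [[1], [2], [5], [6]].
Step i=4: Q has 4 at row 4, column 1; remove 6 from row 4 of P and reverse-bump: 6 enters row 3 and ejects 5; 5 enters row 2 and ejects 2; 2 enters row 1 and ejects 1. So w(4) = 1. P is now [[2], [5], [6]].
Step i=3: Q has 3 at row 3, column 1; remove 6 from row 3 of P and reverse-bump: 6 enters row 2 and ejects 5; 5 enters row 1 and ejects 2. So w(3) = 2. P is now [[5], [6]].
Step i=2: Q has 2 at row 2, column 1; remove 6 from row 2 of P and reverse-bump: 6 enters row 1 and ejects 5. So w(2) = 5. P is now [[6]].
Step i=1: Q has 1 at row 1, column 1; remove that cell from P, ejecting 6. So w(1) = 6. P is now [].

So w = 6 5 2 1 3 4.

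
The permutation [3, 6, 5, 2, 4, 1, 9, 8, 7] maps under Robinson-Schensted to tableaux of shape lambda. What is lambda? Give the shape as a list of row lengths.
RSK row insertion gives P = [[1, 4, 7], [2, 5, 8], [3, 9], [6]], which has shape [3, 3, 2, 1].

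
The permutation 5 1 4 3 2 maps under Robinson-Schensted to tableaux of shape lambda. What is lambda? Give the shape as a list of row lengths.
Row-insert each entry into an empty tableau.

After inserting 5: P = [[5]].
After inserting 1: P = [[1], [5]].
After inserting 4: P = [[1, 4], [5]].
After inserting 3: P = [[1, 3], [4], [5]].
After inserting 2: P = [[1, 2], [3], [4], [5]].

The final insertion tableau P = [[1, 2], [3], [4], [5]] has shape [2, 1, 1, 1].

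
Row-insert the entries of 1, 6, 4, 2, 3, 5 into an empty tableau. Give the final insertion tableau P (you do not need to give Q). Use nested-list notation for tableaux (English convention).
After inserting 1: P = [[1]].
After inserting 6: P = [[1, 6]].
After inserting 4: P = [[1, 4], [6]].
After inserting 2: P = [[1, 2], [4], [6]].
After inserting 3: P = [[1, 2, 3], [4], [6]].
After inserting 5: P = [[1, 2, 3, 5], [4], [6]].

So P = [[1, 2, 3, 5], [4], [6]].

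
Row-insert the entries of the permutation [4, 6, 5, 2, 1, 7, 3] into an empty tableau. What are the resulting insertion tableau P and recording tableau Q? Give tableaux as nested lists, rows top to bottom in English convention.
P = [[1, 3, 7], [2, 5], [4], [6]], Q = [[1, 2, 6], [3, 7], [4], [5]]

Insert each entry of the permutation into P by Schensted row insertion, recording in Q the position of each new cell.

Insert 4: appended to row 1. P = [[4]].
Insert 6: appended to row 1. P = [[4, 6]].
Insert 5: 5 bumps 6 from row 1; 6 starts row 2. P = [[4, 5], [6]].
Insert 2: 2 bumps 4 from row 1; 4 bumps 6 from row 2; 6 starts row 3. P = [[2, 5], [4], [6]].
Insert 1: 1 bumps 2 from row 1; 2 bumps 4 from row 2; 4 bumps 6 from row 3; 6 starts row 4. P = [[1, 5], [2], [4], [6]].
Insert 7: appended to row 1. P = [[1, 5, 7], [2], [4], [6]].
Insert 3: 3 bumps 5 from row 1; 5 appends to row 2. P = [[1, 3, 7], [2, 5], [4], [6]].

So P = [[1, 3, 7], [2, 5], [4], [6]], Q = [[1, 2, 6], [3, 7], [4], [5]].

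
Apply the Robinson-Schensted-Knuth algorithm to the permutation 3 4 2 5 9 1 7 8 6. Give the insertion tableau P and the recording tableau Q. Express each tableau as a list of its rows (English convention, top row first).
P = [[1, 4, 5, 6, 8], [2, 7], [3, 9]], Q = [[1, 2, 4, 5, 8], [3, 7], [6, 9]]

Insert each entry of the permutation into P by Schensted row insertion, recording in Q the position of each new cell.

Insert 3: appended to row 1. P = [[3]], Q = [[1]].
Insert 4: appended to row 1. P = [[3, 4]], Q = [[1, 2]].
Insert 2: 2 bumps 3 from row 1; 3 starts row 2. P = [[2, 4], [3]], Q = [[1, 2], [3]].
Insert 5: appended to row 1. P = [[2, 4, 5], [3]], Q = [[1, 2, 4], [3]].
Insert 9: appended to row 1. P = [[2, 4, 5, 9], [3]], Q = [[1, 2, 4, 5], [3]].
Insert 1: 1 bumps 2 from row 1; 2 bumps 3 from row 2; 3 starts row 3. P = [[1, 4, 5, 9], [2], [3]], Q = [[1, 2, 4, 5], [3], [6]].
Insert 7: 7 bumps 9 from row 1; 9 appends to row 2. P = [[1, 4, 5, 7], [2, 9], [3]], Q = [[1, 2, 4, 5], [3, 7], [6]].
Insert 8: appended to row 1. P = [[1, 4, 5, 7, 8], [2, 9], [3]], Q = [[1, 2, 4, 5, 8], [3, 7], [6]].
Insert 6: 6 bumps 7 from row 1; 7 bumps 9 from row 2; 9 appends to row 3. P = [[1, 4, 5, 6, 8], [2, 7], [3, 9]], Q = [[1, 2, 4, 5, 8], [3, 7], [6, 9]].

So P = [[1, 4, 5, 6, 8], [2, 7], [3, 9]], Q = [[1, 2, 4, 5, 8], [3, 7], [6, 9]].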